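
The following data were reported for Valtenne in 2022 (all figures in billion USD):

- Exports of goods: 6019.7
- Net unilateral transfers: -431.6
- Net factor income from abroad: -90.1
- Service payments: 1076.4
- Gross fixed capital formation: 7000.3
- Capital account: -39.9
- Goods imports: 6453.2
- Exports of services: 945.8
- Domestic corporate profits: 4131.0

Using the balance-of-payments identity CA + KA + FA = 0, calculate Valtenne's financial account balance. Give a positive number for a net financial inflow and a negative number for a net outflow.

Goods balance = 6019.7 - 6453.2 = -433.5
Services balance = 945.8 - 1076.4 = -130.6
Trade balance (goods + services) = -433.5 + (-130.6) = -564.1
Net primary income = -90.1
Net secondary income = -431.6
Current account = -564.1 + (-90.1) + (-431.6) = -1085.8
Financial account = -(-1085.8 + (-39.9)) = 1125.7

1125.7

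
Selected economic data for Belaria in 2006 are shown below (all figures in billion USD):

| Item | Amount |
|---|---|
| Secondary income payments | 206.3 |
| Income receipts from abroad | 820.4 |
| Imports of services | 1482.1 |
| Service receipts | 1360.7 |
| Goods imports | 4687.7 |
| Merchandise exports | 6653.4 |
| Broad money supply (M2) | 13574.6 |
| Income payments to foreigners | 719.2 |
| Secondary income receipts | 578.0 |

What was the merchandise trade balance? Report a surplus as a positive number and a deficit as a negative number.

Goods balance = 6653.4 - 4687.7 = 1965.7

1965.7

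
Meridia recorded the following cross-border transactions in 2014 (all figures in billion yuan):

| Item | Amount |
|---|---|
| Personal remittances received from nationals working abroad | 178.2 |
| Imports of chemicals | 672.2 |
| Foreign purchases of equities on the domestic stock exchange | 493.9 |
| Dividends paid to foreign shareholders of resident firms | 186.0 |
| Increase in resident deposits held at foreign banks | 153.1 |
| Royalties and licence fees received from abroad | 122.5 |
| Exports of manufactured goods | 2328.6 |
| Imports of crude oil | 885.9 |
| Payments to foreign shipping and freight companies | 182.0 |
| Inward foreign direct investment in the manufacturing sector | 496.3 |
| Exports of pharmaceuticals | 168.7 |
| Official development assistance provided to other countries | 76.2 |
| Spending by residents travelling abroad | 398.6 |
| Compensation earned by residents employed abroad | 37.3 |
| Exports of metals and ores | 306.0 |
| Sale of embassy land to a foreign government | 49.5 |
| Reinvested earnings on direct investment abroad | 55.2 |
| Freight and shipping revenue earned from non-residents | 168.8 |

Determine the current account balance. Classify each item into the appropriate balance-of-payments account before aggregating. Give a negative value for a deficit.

Goods: 306.0 + 168.7 + 2328.6 - 672.2 - 885.9 = 1245.2
Services: 122.5 - 398.6 - 182.0 + 168.8 = -289.3
Primary income: 37.3 + 55.2 - 186.0 = -93.5
Secondary income: -76.2 + 178.2 = 102.0
Current account = 1245.2 + (-289.3) + (-93.5) + 102.0 = 964.4
(Excluded from the current account — financial account: foreign purchases of equities on the domestic stock exchange 493.9, increase in resident deposits held at foreign banks 153.1, inward foreign direct investment in the manufacturing sector 496.3; capital account: sale of embassy land to a foreign government 49.5.)

964.4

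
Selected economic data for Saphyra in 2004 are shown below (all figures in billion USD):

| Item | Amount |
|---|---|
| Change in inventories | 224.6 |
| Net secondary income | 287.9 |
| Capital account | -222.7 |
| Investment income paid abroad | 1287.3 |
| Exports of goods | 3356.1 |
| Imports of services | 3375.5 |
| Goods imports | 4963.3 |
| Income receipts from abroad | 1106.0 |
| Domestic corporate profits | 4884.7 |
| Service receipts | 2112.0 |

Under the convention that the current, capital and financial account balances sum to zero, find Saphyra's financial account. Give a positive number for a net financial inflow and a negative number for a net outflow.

Goods balance = 3356.1 - 4963.3 = -1607.2
Services balance = 2112.0 - 3375.5 = -1263.5
Trade balance (goods + services) = -1607.2 + (-1263.5) = -2870.7
Net primary income = 1106.0 - 1287.3 = -181.3
Net secondary income = 287.9
Current account = -2870.7 + (-181.3) + 287.9 = -2764.1
Financial account = -(-2764.1 + (-222.7)) = 2986.8

2986.8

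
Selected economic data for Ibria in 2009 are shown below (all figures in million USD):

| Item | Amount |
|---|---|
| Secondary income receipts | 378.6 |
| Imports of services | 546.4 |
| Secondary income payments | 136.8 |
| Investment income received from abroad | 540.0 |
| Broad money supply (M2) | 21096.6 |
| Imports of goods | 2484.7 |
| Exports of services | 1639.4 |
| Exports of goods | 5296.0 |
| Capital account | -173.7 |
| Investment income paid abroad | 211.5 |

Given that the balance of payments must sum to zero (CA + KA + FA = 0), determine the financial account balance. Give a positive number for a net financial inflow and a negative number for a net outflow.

-4300.9

Goods balance = 5296.0 - 2484.7 = 2811.3
Services balance = 1639.4 - 546.4 = 1093.0
Trade balance (goods + services) = 2811.3 + 1093.0 = 3904.3
Net primary income = 540.0 - 211.5 = 328.5
Net secondary income = 378.6 - 136.8 = 241.8
Current account = 3904.3 + 328.5 + 241.8 = 4474.6
Financial account = -(4474.6 + (-173.7)) = -4300.9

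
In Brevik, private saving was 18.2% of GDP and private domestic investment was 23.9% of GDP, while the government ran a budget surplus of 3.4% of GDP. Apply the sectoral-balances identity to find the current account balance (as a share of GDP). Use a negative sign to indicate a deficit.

By the sectoral-balances identity, CA = (S_private - I) + (T - G).
Private balance = 18.2 - 23.9 = -5.7
Government balance (T - G) = 3.4
CA = -5.7 + 3.4 = -2.3

-2.3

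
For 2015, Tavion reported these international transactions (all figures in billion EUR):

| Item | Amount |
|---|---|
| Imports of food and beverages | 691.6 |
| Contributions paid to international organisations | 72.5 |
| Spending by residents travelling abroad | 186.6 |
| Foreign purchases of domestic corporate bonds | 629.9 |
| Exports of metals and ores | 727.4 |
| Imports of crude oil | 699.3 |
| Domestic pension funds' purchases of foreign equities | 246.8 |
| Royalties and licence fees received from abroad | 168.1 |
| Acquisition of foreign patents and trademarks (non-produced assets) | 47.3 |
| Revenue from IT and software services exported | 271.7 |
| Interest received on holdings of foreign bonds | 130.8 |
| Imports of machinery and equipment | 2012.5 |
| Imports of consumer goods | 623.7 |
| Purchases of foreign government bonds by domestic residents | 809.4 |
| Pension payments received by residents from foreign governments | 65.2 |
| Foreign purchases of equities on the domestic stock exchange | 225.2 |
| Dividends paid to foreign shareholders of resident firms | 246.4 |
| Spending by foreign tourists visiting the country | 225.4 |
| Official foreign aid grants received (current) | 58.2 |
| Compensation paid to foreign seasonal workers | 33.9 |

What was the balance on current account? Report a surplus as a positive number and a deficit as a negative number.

-2919.7

Goods: -2012.5 - 691.6 - 699.3 + 727.4 - 623.7 = -3299.7
Services: -186.6 + 168.1 + 271.7 + 225.4 = 478.6
Primary income: -33.9 + 130.8 - 246.4 = -149.5
Secondary income: 65.2 - 72.5 + 58.2 = 50.9
Current account = (-3299.7) + 478.6 + (-149.5) + 50.9 = -2919.7
(Excluded from the current account — financial account: foreign purchases of domestic corporate bonds 629.9, domestic pension funds' purchases of foreign equities 246.8, purchases of foreign government bonds by domestic residents 809.4, foreign purchases of equities on the domestic stock exchange 225.2; capital account: acquisition of foreign patents and trademarks (non-produced assets) 47.3.)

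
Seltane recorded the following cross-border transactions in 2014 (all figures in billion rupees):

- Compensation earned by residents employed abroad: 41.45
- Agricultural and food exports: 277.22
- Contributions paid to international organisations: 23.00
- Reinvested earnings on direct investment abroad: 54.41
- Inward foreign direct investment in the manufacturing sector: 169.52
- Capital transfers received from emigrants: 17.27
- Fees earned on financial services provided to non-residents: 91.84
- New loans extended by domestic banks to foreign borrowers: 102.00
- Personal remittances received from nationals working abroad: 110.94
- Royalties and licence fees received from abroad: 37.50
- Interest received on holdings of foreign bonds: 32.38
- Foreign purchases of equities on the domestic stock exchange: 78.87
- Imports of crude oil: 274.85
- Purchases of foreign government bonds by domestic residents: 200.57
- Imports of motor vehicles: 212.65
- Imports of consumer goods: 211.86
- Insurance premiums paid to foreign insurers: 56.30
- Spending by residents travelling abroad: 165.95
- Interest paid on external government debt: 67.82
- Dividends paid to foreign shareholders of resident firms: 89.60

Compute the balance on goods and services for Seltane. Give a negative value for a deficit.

Goods: 277.22 - 211.86 - 212.65 - 274.85 = -422.14
Services: 37.50 - 165.95 - 56.30 + 91.84 = -92.91
Trade balance = -422.14 + (-92.91) = -515.05
(Excluded from the trade balance — primary income: compensation earned by residents employed abroad 41.45, reinvested earnings on direct investment abroad 54.41, interest received on holdings of foreign bonds 32.38, interest paid on external government debt 67.82, dividends paid to foreign shareholders of resident firms 89.60; secondary income: contributions paid to international organisations 23.00, personal remittances received from nationals working abroad 110.94; financial account: inward foreign direct investment in the manufacturing sector 169.52, new loans extended by domestic banks to foreign borrowers 102.00, foreign purchases of equities on the domestic stock exchange 78.87, purchases of foreign government bonds by domestic residents 200.57; capital account: capital transfers received from emigrants 17.27.)

-515.05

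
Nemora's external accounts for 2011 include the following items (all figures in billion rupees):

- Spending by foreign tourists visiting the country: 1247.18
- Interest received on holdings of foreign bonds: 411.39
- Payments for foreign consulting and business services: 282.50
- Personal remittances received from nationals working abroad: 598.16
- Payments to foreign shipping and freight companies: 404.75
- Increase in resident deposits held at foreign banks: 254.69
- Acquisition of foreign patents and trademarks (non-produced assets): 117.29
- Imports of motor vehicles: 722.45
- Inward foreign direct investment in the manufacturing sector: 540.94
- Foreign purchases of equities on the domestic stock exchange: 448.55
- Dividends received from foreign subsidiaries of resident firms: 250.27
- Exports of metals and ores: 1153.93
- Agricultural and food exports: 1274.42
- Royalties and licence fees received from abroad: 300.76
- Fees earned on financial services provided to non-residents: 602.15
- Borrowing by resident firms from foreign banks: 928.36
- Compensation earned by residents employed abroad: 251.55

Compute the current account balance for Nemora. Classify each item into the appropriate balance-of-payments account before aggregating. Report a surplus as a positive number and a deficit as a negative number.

Goods: -722.45 + 1274.42 + 1153.93 = 1705.90
Services: 602.15 + 1247.18 - 404.75 - 282.50 + 300.76 = 1462.84
Primary income: 411.39 + 251.55 + 250.27 = 913.21
Secondary income: 598.16
Current account = 1705.90 + 1462.84 + 913.21 + 598.16 = 4680.11
(Excluded from the current account — financial account: increase in resident deposits held at foreign banks 254.69, inward foreign direct investment in the manufacturing sector 540.94, foreign purchases of equities on the domestic stock exchange 448.55, borrowing by resident firms from foreign banks 928.36; capital account: acquisition of foreign patents and trademarks (non-produced assets) 117.29.)

4680.11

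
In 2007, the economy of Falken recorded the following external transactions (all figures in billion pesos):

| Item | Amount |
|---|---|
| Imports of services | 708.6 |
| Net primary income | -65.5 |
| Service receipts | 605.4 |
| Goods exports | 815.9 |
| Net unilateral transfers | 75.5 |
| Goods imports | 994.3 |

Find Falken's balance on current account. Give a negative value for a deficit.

Goods balance = 815.9 - 994.3 = -178.4
Services balance = 605.4 - 708.6 = -103.2
Trade balance (goods + services) = -178.4 + (-103.2) = -281.6
Net primary income = -65.5
Net secondary income = 75.5
Current account = -281.6 + (-65.5) + 75.5 = -271.6

-271.6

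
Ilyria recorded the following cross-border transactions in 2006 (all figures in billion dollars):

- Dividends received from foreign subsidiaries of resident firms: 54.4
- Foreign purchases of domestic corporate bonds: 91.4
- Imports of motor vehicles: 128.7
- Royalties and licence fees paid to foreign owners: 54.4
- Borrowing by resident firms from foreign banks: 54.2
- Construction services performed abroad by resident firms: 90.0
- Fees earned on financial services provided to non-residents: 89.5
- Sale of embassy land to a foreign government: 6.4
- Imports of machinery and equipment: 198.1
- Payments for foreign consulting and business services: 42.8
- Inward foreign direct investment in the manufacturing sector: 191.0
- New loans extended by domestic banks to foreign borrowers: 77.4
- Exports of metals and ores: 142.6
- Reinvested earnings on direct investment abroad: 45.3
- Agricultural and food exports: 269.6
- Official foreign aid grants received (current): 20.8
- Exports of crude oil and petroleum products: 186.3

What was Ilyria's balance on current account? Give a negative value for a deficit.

474.5

Goods: -198.1 + 186.3 + 142.6 + 269.6 - 128.7 = 271.7
Services: -42.8 + 89.5 + 90.0 - 54.4 = 82.3
Primary income: 45.3 + 54.4 = 99.7
Secondary income: 20.8
Current account = 271.7 + 82.3 + 99.7 + 20.8 = 474.5
(Excluded from the current account — financial account: foreign purchases of domestic corporate bonds 91.4, borrowing by resident firms from foreign banks 54.2, inward foreign direct investment in the manufacturing sector 191.0, new loans extended by domestic banks to foreign borrowers 77.4; capital account: sale of embassy land to a foreign government 6.4.)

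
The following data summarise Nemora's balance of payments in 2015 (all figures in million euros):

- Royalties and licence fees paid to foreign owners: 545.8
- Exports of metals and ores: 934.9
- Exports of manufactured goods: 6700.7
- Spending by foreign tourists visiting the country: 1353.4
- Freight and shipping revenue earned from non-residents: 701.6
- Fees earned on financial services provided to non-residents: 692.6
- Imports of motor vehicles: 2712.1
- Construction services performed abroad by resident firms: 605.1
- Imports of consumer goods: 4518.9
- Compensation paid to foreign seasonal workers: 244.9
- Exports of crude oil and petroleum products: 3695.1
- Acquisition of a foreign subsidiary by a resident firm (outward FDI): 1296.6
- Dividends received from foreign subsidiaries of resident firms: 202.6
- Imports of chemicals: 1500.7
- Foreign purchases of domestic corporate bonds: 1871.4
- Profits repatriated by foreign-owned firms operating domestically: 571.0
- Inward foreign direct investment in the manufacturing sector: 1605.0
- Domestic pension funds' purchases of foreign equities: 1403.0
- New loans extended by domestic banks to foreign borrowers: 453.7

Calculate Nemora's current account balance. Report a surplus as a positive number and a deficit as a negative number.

4792.6

Goods: 6700.7 + 3695.1 - 1500.7 + 934.9 - 4518.9 - 2712.1 = 2599.0
Services: -545.8 + 692.6 + 605.1 + 701.6 + 1353.4 = 2806.9
Primary income: -244.9 + 202.6 - 571.0 = -613.3
Current account = 2599.0 + 2806.9 + (-613.3) = 4792.6
(Excluded from the current account — financial account: acquisition of a foreign subsidiary by a resident firm (outward FDI) 1296.6, foreign purchases of domestic corporate bonds 1871.4, inward foreign direct investment in the manufacturing sector 1605.0, domestic pension funds' purchases of foreign equities 1403.0, new loans extended by domestic banks to foreign borrowers 453.7.)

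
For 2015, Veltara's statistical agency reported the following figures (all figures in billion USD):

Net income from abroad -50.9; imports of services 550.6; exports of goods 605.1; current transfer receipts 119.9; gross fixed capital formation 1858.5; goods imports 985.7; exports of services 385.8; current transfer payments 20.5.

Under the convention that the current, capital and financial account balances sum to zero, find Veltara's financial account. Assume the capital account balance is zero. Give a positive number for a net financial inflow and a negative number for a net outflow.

496.9

Goods balance = 605.1 - 985.7 = -380.6
Services balance = 385.8 - 550.6 = -164.8
Trade balance (goods + services) = -380.6 + (-164.8) = -545.4
Net primary income = -50.9
Net secondary income = 119.9 - 20.5 = 99.4
Current account = -545.4 + (-50.9) + 99.4 = -496.9
Financial account = -(-496.9) = 496.9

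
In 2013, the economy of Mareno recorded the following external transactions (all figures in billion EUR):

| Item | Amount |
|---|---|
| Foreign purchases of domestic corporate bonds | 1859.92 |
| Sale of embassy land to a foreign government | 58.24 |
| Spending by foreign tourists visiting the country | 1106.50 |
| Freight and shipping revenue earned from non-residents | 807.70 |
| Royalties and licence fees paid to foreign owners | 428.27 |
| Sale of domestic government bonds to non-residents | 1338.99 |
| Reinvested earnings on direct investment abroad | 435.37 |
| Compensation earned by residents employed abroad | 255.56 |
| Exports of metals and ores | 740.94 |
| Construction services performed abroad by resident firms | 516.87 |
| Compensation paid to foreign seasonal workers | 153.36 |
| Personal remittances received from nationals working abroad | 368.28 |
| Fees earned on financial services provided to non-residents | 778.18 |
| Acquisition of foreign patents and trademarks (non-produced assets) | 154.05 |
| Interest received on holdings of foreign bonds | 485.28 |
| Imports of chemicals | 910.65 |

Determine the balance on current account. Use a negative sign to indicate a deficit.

Goods: -910.65 + 740.94 = -169.71
Services: 778.18 - 428.27 + 807.70 + 516.87 + 1106.50 = 2780.98
Primary income: 485.28 - 153.36 + 435.37 + 255.56 = 1022.85
Secondary income: 368.28
Current account = (-169.71) + 2780.98 + 1022.85 + 368.28 = 4002.40
(Excluded from the current account — financial account: foreign purchases of domestic corporate bonds 1859.92, sale of domestic government bonds to non-residents 1338.99; capital account: sale of embassy land to a foreign government 58.24, acquisition of foreign patents and trademarks (non-produced assets) 154.05.)

4002.40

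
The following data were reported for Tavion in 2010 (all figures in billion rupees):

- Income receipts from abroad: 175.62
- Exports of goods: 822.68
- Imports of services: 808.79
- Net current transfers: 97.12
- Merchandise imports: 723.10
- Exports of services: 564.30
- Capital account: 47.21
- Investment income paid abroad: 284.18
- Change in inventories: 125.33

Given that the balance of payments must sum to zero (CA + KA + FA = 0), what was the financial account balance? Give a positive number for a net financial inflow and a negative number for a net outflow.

109.14

Goods balance = 822.68 - 723.10 = 99.58
Services balance = 564.30 - 808.79 = -244.49
Trade balance (goods + services) = 99.58 + (-244.49) = -144.91
Net primary income = 175.62 - 284.18 = -108.56
Net secondary income = 97.12
Current account = -144.91 + (-108.56) + 97.12 = -156.35
Financial account = -(-156.35 + 47.21) = 109.14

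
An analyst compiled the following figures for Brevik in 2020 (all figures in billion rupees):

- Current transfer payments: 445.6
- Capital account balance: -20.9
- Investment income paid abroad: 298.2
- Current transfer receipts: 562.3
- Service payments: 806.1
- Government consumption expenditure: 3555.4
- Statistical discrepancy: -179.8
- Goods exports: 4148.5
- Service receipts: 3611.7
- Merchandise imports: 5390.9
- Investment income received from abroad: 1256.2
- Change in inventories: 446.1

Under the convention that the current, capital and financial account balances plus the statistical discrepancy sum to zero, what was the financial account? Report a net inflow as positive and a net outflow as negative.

-2437.2

Goods balance = 4148.5 - 5390.9 = -1242.4
Services balance = 3611.7 - 806.1 = 2805.6
Trade balance (goods + services) = -1242.4 + 2805.6 = 1563.2
Net primary income = 1256.2 - 298.2 = 958.0
Net secondary income = 562.3 - 445.6 = 116.7
Current account = 1563.2 + 958.0 + 116.7 = 2637.9
Financial account = -(2637.9 + (-20.9) + (-179.8)) = -2437.2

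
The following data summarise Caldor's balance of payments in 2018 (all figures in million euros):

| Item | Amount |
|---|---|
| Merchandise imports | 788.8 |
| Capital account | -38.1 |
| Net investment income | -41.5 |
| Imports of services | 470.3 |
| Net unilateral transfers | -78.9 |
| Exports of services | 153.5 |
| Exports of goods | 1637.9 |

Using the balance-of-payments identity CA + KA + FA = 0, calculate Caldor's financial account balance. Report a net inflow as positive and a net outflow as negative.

-373.8

Goods balance = 1637.9 - 788.8 = 849.1
Services balance = 153.5 - 470.3 = -316.8
Trade balance (goods + services) = 849.1 + (-316.8) = 532.3
Net primary income = -41.5
Net secondary income = -78.9
Current account = 532.3 + (-41.5) + (-78.9) = 411.9
Financial account = -(411.9 + (-38.1)) = -373.8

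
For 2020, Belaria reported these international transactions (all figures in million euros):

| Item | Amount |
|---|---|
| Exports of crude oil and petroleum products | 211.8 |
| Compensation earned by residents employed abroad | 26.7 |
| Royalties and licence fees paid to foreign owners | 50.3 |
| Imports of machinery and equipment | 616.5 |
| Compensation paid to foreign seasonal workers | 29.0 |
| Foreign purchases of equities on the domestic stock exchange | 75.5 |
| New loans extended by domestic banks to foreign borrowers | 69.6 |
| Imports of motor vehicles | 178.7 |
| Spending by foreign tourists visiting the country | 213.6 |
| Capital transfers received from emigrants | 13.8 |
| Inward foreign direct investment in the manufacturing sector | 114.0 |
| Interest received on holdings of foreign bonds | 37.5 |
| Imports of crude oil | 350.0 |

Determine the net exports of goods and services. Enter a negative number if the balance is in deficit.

-770.1

Goods: 211.8 - 178.7 - 350.0 - 616.5 = -933.4
Services: -50.3 + 213.6 = 163.3
Trade balance = -933.4 + 163.3 = -770.1
(Excluded from the trade balance — primary income: compensation earned by residents employed abroad 26.7, compensation paid to foreign seasonal workers 29.0, interest received on holdings of foreign bonds 37.5; financial account: foreign purchases of equities on the domestic stock exchange 75.5, new loans extended by domestic banks to foreign borrowers 69.6, inward foreign direct investment in the manufacturing sector 114.0; capital account: capital transfers received from emigrants 13.8.)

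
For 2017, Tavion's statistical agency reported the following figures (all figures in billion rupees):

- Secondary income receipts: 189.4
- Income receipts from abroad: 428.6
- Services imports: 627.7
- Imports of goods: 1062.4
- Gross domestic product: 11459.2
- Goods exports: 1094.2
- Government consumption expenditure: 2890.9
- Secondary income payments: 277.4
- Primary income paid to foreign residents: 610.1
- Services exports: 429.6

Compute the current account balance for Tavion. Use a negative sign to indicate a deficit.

Goods balance = 1094.2 - 1062.4 = 31.8
Services balance = 429.6 - 627.7 = -198.1
Trade balance (goods + services) = 31.8 + (-198.1) = -166.3
Net primary income = 428.6 - 610.1 = -181.5
Net secondary income = 189.4 - 277.4 = -88.0
Current account = -166.3 + (-181.5) + (-88.0) = -435.8

-435.8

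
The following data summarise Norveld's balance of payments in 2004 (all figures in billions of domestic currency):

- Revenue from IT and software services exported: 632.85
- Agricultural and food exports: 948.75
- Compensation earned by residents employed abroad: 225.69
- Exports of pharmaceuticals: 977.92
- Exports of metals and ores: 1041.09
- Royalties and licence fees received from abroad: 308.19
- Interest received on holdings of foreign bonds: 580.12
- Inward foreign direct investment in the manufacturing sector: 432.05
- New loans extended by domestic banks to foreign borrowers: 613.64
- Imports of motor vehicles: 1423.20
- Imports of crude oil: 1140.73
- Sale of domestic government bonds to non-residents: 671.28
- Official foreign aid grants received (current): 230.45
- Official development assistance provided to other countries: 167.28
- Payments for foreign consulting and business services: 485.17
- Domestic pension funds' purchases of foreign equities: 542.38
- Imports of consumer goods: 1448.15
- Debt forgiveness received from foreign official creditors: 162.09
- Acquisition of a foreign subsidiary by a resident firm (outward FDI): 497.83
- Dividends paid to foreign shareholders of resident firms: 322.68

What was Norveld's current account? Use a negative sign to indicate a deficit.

-42.15

Goods: 1041.09 + 948.75 - 1140.73 - 1448.15 + 977.92 - 1423.20 = -1044.32
Services: 632.85 + 308.19 - 485.17 = 455.87
Primary income: -322.68 + 225.69 + 580.12 = 483.13
Secondary income: 230.45 - 167.28 = 63.17
Current account = (-1044.32) + 455.87 + 483.13 + 63.17 = -42.15
(Excluded from the current account — financial account: inward foreign direct investment in the manufacturing sector 432.05, new loans extended by domestic banks to foreign borrowers 613.64, sale of domestic government bonds to non-residents 671.28, domestic pension funds' purchases of foreign equities 542.38, acquisition of a foreign subsidiary by a resident firm (outward FDI) 497.83; capital account: debt forgiveness received from foreign official creditors 162.09.)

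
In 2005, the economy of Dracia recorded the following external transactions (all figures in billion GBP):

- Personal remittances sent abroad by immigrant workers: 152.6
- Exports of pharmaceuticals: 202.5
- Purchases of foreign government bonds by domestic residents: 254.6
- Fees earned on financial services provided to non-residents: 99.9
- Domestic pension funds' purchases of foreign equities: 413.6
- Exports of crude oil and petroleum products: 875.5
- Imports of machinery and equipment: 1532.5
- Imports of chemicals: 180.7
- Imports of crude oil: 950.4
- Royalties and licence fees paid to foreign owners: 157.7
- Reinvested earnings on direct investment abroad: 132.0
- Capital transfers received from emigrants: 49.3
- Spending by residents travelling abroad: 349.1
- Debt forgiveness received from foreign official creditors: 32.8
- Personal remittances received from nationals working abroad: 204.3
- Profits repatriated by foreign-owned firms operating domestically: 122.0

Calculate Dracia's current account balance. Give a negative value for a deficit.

Goods: -1532.5 - 180.7 + 202.5 + 875.5 - 950.4 = -1585.6
Services: 99.9 - 157.7 - 349.1 = -406.9
Primary income: -122.0 + 132.0 = 10.0
Secondary income: 204.3 - 152.6 = 51.7
Current account = (-1585.6) + (-406.9) + 10.0 + 51.7 = -1930.8
(Excluded from the current account — financial account: purchases of foreign government bonds by domestic residents 254.6, domestic pension funds' purchases of foreign equities 413.6; capital account: capital transfers received from emigrants 49.3, debt forgiveness received from foreign official creditors 32.8.)

-1930.8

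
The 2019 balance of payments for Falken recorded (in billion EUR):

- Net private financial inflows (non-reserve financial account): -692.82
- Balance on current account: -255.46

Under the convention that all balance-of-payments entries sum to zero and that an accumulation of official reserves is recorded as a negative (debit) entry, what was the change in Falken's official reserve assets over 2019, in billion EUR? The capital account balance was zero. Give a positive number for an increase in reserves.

-948.28

Official reserve transactions balance = -((-255.46) + (-692.82)) = 948.28
An accumulation of reserves is recorded as a debit (negative entry), so the change in the stock of reserves is the negative of that balance.
Change in official reserves = -(948.28) = -948.28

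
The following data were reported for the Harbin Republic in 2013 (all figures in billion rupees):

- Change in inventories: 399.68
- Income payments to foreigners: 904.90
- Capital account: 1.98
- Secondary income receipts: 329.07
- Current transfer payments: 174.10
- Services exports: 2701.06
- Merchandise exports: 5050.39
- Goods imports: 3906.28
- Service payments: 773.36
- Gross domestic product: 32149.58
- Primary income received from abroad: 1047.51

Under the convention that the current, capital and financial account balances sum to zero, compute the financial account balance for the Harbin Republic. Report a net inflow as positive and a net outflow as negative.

-3371.37

Goods balance = 5050.39 - 3906.28 = 1144.11
Services balance = 2701.06 - 773.36 = 1927.70
Trade balance (goods + services) = 1144.11 + 1927.70 = 3071.81
Net primary income = 1047.51 - 904.90 = 142.61
Net secondary income = 329.07 - 174.10 = 154.97
Current account = 3071.81 + 142.61 + 154.97 = 3369.39
Financial account = -(3369.39 + 1.98) = -3371.37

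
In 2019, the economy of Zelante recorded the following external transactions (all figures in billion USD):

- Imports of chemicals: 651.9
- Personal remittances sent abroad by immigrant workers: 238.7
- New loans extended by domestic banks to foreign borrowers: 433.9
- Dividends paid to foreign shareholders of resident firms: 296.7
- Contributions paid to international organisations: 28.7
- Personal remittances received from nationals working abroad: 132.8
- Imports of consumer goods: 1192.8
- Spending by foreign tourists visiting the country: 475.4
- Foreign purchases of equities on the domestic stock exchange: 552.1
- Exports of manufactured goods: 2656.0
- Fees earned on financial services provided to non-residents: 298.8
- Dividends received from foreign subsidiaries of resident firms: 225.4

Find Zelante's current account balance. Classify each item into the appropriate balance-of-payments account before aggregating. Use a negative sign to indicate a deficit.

Goods: -651.9 + 2656.0 - 1192.8 = 811.3
Services: 475.4 + 298.8 = 774.2
Primary income: -296.7 + 225.4 = -71.3
Secondary income: -238.7 - 28.7 + 132.8 = -134.6
Current account = 811.3 + 774.2 + (-71.3) + (-134.6) = 1379.6
(Excluded from the current account — financial account: new loans extended by domestic banks to foreign borrowers 433.9, foreign purchases of equities on the domestic stock exchange 552.1.)

1379.6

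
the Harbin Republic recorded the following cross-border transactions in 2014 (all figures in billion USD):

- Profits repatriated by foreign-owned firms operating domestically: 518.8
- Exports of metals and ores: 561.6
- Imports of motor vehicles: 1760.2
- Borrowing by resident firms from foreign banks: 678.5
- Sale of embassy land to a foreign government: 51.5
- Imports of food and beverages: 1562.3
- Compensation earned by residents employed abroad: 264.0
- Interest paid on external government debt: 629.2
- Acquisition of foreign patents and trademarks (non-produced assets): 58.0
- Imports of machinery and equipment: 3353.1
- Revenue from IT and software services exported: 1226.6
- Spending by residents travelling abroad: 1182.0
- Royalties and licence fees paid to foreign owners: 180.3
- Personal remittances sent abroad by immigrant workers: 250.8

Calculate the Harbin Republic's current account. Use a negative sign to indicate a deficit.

-7384.5

Goods: -3353.1 - 1760.2 - 1562.3 + 561.6 = -6114.0
Services: 1226.6 - 180.3 - 1182.0 = -135.7
Primary income: -629.2 + 264.0 - 518.8 = -884.0
Secondary income: -250.8
Current account = (-6114.0) + (-135.7) + (-884.0) + (-250.8) = -7384.5
(Excluded from the current account — financial account: borrowing by resident firms from foreign banks 678.5; capital account: sale of embassy land to a foreign government 51.5, acquisition of foreign patents and trademarks (non-produced assets) 58.0.)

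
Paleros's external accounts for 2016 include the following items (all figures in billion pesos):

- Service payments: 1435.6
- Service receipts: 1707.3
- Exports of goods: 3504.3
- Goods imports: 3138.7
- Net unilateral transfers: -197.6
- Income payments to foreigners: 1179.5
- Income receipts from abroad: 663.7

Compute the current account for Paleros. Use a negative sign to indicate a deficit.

Goods balance = 3504.3 - 3138.7 = 365.6
Services balance = 1707.3 - 1435.6 = 271.7
Trade balance (goods + services) = 365.6 + 271.7 = 637.3
Net primary income = 663.7 - 1179.5 = -515.8
Net secondary income = -197.6
Current account = 637.3 + (-515.8) + (-197.6) = -76.1

-76.1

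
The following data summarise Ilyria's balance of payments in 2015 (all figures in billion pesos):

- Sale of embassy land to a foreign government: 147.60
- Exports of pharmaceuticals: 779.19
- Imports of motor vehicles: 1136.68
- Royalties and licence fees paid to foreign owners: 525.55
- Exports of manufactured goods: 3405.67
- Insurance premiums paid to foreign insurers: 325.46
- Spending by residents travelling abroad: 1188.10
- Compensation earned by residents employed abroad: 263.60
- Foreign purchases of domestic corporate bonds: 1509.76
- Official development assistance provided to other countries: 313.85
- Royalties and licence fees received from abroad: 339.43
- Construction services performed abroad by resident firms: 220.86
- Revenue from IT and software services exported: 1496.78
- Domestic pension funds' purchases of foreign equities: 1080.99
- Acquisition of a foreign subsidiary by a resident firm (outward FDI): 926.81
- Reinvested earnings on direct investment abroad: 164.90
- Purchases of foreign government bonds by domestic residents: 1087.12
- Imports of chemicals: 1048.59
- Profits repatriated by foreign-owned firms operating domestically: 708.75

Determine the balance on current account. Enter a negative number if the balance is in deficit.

Goods: -1048.59 - 1136.68 + 779.19 + 3405.67 = 1999.59
Services: 220.86 + 339.43 + 1496.78 - 1188.10 - 325.46 - 525.55 = 17.96
Primary income: 263.60 - 708.75 + 164.90 = -280.25
Secondary income: -313.85
Current account = 1999.59 + 17.96 + (-280.25) + (-313.85) = 1423.45
(Excluded from the current account — capital account: sale of embassy land to a foreign government 147.60; financial account: foreign purchases of domestic corporate bonds 1509.76, domestic pension funds' purchases of foreign equities 1080.99, acquisition of a foreign subsidiary by a resident firm (outward FDI) 926.81, purchases of foreign government bonds by domestic residents 1087.12.)

1423.45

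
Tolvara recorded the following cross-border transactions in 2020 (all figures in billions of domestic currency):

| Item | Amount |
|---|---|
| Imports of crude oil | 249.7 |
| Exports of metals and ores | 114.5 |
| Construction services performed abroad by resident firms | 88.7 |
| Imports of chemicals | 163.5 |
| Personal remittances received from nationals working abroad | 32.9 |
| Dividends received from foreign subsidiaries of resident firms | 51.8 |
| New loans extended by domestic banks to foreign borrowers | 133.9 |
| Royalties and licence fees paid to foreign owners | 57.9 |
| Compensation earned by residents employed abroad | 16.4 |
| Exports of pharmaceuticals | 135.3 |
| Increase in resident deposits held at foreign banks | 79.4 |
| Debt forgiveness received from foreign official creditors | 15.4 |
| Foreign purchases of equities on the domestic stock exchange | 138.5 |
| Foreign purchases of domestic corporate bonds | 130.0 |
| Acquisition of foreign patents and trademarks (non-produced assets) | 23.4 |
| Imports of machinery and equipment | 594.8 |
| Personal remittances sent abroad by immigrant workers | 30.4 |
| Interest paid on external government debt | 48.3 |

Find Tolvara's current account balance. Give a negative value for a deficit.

Goods: -594.8 - 163.5 - 249.7 + 135.3 + 114.5 = -758.2
Services: -57.9 + 88.7 = 30.8
Primary income: 51.8 + 16.4 - 48.3 = 19.9
Secondary income: 32.9 - 30.4 = 2.5
Current account = (-758.2) + 30.8 + 19.9 + 2.5 = -705.0
(Excluded from the current account — financial account: new loans extended by domestic banks to foreign borrowers 133.9, increase in resident deposits held at foreign banks 79.4, foreign purchases of equities on the domestic stock exchange 138.5, foreign purchases of domestic corporate bonds 130.0; capital account: debt forgiveness received from foreign official creditors 15.4, acquisition of foreign patents and trademarks (non-produced assets) 23.4.)

-705.0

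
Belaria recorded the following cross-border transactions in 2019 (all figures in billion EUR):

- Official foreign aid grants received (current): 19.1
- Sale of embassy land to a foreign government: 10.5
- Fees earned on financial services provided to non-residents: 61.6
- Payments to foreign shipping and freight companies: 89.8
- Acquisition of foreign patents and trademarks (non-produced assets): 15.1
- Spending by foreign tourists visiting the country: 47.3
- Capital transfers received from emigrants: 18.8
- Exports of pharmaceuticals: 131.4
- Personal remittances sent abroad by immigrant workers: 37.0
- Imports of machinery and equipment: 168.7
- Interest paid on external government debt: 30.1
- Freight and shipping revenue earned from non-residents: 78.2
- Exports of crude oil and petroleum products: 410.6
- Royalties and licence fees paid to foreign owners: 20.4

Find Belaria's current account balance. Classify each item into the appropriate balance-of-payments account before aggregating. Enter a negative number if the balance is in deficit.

Goods: 410.6 - 168.7 + 131.4 = 373.3
Services: -89.8 + 47.3 + 61.6 - 20.4 + 78.2 = 76.9
Primary income: -30.1
Secondary income: 19.1 - 37.0 = -17.9
Current account = 373.3 + 76.9 + (-30.1) + (-17.9) = 402.2
(Excluded from the current account — capital account: sale of embassy land to a foreign government 10.5, acquisition of foreign patents and trademarks (non-produced assets) 15.1, capital transfers received from emigrants 18.8.)

402.2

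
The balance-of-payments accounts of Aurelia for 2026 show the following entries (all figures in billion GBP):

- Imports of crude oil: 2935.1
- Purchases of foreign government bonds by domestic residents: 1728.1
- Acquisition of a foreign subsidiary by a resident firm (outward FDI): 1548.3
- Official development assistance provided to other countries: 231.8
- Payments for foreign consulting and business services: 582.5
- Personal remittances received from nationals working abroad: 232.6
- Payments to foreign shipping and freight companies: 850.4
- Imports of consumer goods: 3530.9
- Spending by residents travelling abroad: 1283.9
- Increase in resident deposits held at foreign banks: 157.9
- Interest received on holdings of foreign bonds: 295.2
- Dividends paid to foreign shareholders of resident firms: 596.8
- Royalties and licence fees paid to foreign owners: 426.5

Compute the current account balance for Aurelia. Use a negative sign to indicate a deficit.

-9910.1

Goods: -2935.1 - 3530.9 = -6466.0
Services: -1283.9 - 582.5 - 850.4 - 426.5 = -3143.3
Primary income: 295.2 - 596.8 = -301.6
Secondary income: 232.6 - 231.8 = 0.8
Current account = (-6466.0) + (-3143.3) + (-301.6) + 0.8 = -9910.1
(Excluded from the current account — financial account: purchases of foreign government bonds by domestic residents 1728.1, acquisition of a foreign subsidiary by a resident firm (outward FDI) 1548.3, increase in resident deposits held at foreign banks 157.9.)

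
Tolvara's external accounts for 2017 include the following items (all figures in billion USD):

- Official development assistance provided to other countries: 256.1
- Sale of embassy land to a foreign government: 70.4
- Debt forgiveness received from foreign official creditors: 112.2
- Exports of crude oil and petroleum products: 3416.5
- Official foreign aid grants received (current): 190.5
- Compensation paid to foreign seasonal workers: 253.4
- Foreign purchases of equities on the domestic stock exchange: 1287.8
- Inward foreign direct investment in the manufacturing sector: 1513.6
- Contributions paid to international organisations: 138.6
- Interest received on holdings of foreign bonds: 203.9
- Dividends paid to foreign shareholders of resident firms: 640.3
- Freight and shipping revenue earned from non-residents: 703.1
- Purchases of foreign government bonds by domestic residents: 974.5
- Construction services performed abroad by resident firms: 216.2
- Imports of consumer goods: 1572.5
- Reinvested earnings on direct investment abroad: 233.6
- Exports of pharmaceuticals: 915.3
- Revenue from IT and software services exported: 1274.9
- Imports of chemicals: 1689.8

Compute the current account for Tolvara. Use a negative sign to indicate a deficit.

Goods: -1689.8 + 915.3 - 1572.5 + 3416.5 = 1069.5
Services: 216.2 + 703.1 + 1274.9 = 2194.2
Primary income: 203.9 - 640.3 + 233.6 - 253.4 = -456.2
Secondary income: 190.5 - 138.6 - 256.1 = -204.2
Current account = 1069.5 + 2194.2 + (-456.2) + (-204.2) = 2603.3
(Excluded from the current account — capital account: sale of embassy land to a foreign government 70.4, debt forgiveness received from foreign official creditors 112.2; financial account: foreign purchases of equities on the domestic stock exchange 1287.8, inward foreign direct investment in the manufacturing sector 1513.6, purchases of foreign government bonds by domestic residents 974.5.)

2603.3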